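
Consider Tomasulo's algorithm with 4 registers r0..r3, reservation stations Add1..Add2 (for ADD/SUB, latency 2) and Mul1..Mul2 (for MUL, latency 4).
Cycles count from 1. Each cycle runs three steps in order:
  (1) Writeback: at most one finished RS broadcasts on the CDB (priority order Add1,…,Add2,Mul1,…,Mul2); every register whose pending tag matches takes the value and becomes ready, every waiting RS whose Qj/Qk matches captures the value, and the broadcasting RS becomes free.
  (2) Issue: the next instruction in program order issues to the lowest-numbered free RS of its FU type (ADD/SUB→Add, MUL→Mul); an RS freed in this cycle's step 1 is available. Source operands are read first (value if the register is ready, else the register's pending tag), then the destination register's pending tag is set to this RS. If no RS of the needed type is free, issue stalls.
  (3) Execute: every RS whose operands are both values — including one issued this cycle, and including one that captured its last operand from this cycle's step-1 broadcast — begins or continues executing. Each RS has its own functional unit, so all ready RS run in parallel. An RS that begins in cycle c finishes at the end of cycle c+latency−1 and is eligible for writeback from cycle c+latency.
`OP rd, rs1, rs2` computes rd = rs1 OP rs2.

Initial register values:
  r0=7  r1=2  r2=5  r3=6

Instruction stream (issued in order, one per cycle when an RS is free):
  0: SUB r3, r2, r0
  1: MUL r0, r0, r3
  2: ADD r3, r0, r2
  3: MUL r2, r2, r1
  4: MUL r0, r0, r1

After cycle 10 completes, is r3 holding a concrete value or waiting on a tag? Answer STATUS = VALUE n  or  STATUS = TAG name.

STATUS = VALUE -9

cycle 1: issue SUB r3<-Add1 // r0:7,r1:2,r2:5,r3:Add1
cycle 2: issue MUL r0<-Mul1 // r0:Mul1,r1:2,r2:5,r3:Add1
cycle 3: CDB Add1=-2; issue ADD r3<-Add1 // r0:Mul1,r1:2,r2:5,r3:Add1
cycle 4: issue MUL r2<-Mul2 // r0:Mul1,r1:2,r2:Mul2,r3:Add1
cycle 5: stall // r0:Mul1,r1:2,r2:Mul2,r3:Add1
cycle 6: stall // r0:Mul1,r1:2,r2:Mul2,r3:Add1
cycle 7: CDB Mul1=-14; issue MUL r0<-Mul1 // r0:Mul1,r1:2,r2:Mul2,r3:Add1
cycle 8: CDB Mul2=10 // r0:Mul1,r1:2,r2:10,r3:Add1
cycle 9: CDB Add1=-9 // r0:Mul1,r1:2,r2:10,r3:-9
cycle 10: - // r0:Mul1,r1:2,r2:10,r3:-9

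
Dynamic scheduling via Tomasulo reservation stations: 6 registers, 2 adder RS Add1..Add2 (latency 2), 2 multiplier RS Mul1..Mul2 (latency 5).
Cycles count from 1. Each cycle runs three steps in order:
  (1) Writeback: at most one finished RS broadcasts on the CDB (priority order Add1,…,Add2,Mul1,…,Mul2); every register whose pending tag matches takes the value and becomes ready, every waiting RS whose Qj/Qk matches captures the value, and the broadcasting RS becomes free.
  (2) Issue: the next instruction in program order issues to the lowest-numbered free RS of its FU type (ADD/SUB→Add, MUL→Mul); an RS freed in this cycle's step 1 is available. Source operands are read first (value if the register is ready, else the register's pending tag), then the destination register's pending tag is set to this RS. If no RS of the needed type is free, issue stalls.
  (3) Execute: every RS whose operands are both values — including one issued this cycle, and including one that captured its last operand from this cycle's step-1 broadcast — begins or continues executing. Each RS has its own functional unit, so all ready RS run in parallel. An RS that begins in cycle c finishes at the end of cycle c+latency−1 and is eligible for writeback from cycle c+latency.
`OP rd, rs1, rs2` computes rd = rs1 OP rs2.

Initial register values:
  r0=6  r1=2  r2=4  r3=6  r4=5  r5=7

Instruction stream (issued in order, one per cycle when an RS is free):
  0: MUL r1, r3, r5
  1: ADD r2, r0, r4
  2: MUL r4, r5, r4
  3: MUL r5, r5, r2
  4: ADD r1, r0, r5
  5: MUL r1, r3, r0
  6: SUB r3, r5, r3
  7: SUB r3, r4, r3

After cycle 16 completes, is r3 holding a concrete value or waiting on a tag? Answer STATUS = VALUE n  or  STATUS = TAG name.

STATUS = VALUE -36

  c1: issue MUL r1<-Mul1  regs: r0:6,r1:Mul1,r2:4,r3:6,r4:5,r5:7
  c2: issue ADD r2<-Add1  regs: r0:6,r1:Mul1,r2:Add1,r3:6,r4:5,r5:7
  c3: issue MUL r4<-Mul2  regs: r0:6,r1:Mul1,r2:Add1,r3:6,r4:Mul2,r5:7
  c4: CDB Add1=11; stall  regs: r0:6,r1:Mul1,r2:11,r3:6,r4:Mul2,r5:7
  c5: stall  regs: r0:6,r1:Mul1,r2:11,r3:6,r4:Mul2,r5:7
  c6: CDB Mul1=42; issue MUL r5<-Mul1  regs: r0:6,r1:42,r2:11,r3:6,r4:Mul2,r5:Mul1
  c7: issue ADD r1<-Add1  regs: r0:6,r1:Add1,r2:11,r3:6,r4:Mul2,r5:Mul1
  c8: CDB Mul2=35; issue MUL r1<-Mul2  regs: r0:6,r1:Mul2,r2:11,r3:6,r4:35,r5:Mul1
  c9: issue SUB r3<-Add2  regs: r0:6,r1:Mul2,r2:11,r3:Add2,r4:35,r5:Mul1
  c10: stall  regs: r0:6,r1:Mul2,r2:11,r3:Add2,r4:35,r5:Mul1
  c11: CDB Mul1=77; stall  regs: r0:6,r1:Mul2,r2:11,r3:Add2,r4:35,r5:77
  c12: stall  regs: r0:6,r1:Mul2,r2:11,r3:Add2,r4:35,r5:77
  c13: CDB Add1=83; issue SUB r3<-Add1  regs: r0:6,r1:Mul2,r2:11,r3:Add1,r4:35,r5:77
  c14: CDB Add2=71  regs: r0:6,r1:Mul2,r2:11,r3:Add1,r4:35,r5:77
  c15: CDB Mul2=36  regs: r0:6,r1:36,r2:11,r3:Add1,r4:35,r5:77
  c16: CDB Add1=-36  regs: r0:6,r1:36,r2:11,r3:-36,r4:35,r5:77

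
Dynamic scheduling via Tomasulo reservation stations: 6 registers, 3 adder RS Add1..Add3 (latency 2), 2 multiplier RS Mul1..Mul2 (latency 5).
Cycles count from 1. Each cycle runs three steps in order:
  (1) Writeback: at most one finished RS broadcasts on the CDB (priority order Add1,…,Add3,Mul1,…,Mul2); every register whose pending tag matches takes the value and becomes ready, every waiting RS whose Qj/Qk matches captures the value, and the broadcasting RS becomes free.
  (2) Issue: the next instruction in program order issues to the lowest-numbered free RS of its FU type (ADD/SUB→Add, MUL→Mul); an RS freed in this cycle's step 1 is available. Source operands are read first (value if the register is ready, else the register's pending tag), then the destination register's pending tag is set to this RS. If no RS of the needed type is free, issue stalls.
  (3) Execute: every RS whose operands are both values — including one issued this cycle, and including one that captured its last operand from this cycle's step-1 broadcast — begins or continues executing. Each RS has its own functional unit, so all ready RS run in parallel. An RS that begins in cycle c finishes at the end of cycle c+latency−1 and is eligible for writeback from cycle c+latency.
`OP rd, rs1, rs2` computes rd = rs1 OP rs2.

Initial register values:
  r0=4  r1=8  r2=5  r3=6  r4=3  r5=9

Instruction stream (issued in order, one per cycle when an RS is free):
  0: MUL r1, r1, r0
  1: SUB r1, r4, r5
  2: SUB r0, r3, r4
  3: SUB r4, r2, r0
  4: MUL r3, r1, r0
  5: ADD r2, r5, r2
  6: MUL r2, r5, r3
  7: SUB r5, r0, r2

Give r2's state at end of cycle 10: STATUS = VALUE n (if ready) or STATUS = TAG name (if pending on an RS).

cycle 1: issue MUL r1<-Mul1 // r0:4,r1:Mul1,r2:5,r3:6,r4:3,r5:9
cycle 2: issue SUB r1<-Add1 // r0:4,r1:Add1,r2:5,r3:6,r4:3,r5:9
cycle 3: issue SUB r0<-Add2 // r0:Add2,r1:Add1,r2:5,r3:6,r4:3,r5:9
cycle 4: CDB Add1=-6; issue SUB r4<-Add1 // r0:Add2,r1:-6,r2:5,r3:6,r4:Add1,r5:9
cycle 5: CDB Add2=3; issue MUL r3<-Mul2 // r0:3,r1:-6,r2:5,r3:Mul2,r4:Add1,r5:9
cycle 6: CDB Mul1=32; issue ADD r2<-Add2 // r0:3,r1:-6,r2:Add2,r3:Mul2,r4:Add1,r5:9
cycle 7: CDB Add1=2; issue MUL r2<-Mul1 // r0:3,r1:-6,r2:Mul1,r3:Mul2,r4:2,r5:9
cycle 8: CDB Add2=14; issue SUB r5<-Add1 // r0:3,r1:-6,r2:Mul1,r3:Mul2,r4:2,r5:Add1
cycle 9: - // r0:3,r1:-6,r2:Mul1,r3:Mul2,r4:2,r5:Add1
cycle 10: CDB Mul2=-18 // r0:3,r1:-6,r2:Mul1,r3:-18,r4:2,r5:Add1

STATUS = TAG Mul1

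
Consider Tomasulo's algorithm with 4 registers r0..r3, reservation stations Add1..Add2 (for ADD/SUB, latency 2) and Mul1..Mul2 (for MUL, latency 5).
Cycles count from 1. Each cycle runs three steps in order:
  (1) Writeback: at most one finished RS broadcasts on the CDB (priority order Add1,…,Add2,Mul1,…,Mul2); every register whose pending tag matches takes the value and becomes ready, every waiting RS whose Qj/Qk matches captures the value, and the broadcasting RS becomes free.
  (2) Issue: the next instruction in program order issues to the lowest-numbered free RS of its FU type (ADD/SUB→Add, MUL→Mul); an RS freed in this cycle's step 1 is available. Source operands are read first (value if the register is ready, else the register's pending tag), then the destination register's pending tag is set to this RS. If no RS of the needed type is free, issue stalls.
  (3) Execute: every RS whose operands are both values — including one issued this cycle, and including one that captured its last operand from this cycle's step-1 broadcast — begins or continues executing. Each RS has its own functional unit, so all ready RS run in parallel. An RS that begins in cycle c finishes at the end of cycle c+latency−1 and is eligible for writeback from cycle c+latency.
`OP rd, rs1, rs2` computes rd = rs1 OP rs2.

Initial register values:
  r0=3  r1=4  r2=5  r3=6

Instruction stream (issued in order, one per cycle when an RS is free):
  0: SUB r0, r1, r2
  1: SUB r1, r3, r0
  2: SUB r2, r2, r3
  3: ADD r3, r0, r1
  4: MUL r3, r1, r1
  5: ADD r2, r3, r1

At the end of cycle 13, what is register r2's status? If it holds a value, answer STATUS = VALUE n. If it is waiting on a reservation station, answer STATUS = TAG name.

STATUS = VALUE 56

c1: issue SUB r0<-Add1 | r0:Add1,r1:4,r2:5,r3:6
c2: issue SUB r1<-Add2 | r0:Add1,r1:Add2,r2:5,r3:6
c3: CDB Add1=-1; issue SUB r2<-Add1 | r0:-1,r1:Add2,r2:Add1,r3:6
c4: stall | r0:-1,r1:Add2,r2:Add1,r3:6
c5: CDB Add1=-1; issue ADD r3<-Add1 | r0:-1,r1:Add2,r2:-1,r3:Add1
c6: CDB Add2=7; issue MUL r3<-Mul1 | r0:-1,r1:7,r2:-1,r3:Mul1
c7: issue ADD r2<-Add2 | r0:-1,r1:7,r2:Add2,r3:Mul1
c8: CDB Add1=6 | r0:-1,r1:7,r2:Add2,r3:Mul1
c9: - | r0:-1,r1:7,r2:Add2,r3:Mul1
c10: - | r0:-1,r1:7,r2:Add2,r3:Mul1
c11: CDB Mul1=49 | r0:-1,r1:7,r2:Add2,r3:49
c12: - | r0:-1,r1:7,r2:Add2,r3:49
c13: CDB Add2=56 | r0:-1,r1:7,r2:56,r3:49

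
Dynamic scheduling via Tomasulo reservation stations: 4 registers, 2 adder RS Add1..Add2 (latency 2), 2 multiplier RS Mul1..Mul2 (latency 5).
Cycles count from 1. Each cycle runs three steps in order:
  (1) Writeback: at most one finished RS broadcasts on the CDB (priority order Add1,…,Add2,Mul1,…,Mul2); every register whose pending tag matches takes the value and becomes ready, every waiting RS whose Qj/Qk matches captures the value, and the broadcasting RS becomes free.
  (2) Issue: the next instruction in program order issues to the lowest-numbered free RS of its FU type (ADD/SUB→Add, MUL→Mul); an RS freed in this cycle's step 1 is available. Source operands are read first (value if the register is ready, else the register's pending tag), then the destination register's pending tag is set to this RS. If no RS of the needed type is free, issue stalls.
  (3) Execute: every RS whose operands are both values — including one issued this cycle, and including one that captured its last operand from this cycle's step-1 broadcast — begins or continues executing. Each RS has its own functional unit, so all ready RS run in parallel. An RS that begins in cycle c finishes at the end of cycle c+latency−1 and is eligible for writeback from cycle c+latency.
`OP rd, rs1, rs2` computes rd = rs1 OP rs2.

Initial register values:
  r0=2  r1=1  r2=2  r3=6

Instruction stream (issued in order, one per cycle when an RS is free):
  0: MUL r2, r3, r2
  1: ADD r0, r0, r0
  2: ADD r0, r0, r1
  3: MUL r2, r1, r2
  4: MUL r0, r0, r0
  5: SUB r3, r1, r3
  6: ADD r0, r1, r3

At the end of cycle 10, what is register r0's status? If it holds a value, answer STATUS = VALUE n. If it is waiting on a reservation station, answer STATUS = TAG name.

  c1: issue MUL r2<-Mul1  regs: r0:2,r1:1,r2:Mul1,r3:6
  c2: issue ADD r0<-Add1  regs: r0:Add1,r1:1,r2:Mul1,r3:6
  c3: issue ADD r0<-Add2  regs: r0:Add2,r1:1,r2:Mul1,r3:6
  c4: CDB Add1=4; issue MUL r2<-Mul2  regs: r0:Add2,r1:1,r2:Mul2,r3:6
  c5: stall  regs: r0:Add2,r1:1,r2:Mul2,r3:6
  c6: CDB Add2=5; stall  regs: r0:5,r1:1,r2:Mul2,r3:6
  c7: CDB Mul1=12; issue MUL r0<-Mul1  regs: r0:Mul1,r1:1,r2:Mul2,r3:6
  c8: issue SUB r3<-Add1  regs: r0:Mul1,r1:1,r2:Mul2,r3:Add1
  c9: issue ADD r0<-Add2  regs: r0:Add2,r1:1,r2:Mul2,r3:Add1
  c10: CDB Add1=-5  regs: r0:Add2,r1:1,r2:Mul2,r3:-5

STATUS = TAG Add2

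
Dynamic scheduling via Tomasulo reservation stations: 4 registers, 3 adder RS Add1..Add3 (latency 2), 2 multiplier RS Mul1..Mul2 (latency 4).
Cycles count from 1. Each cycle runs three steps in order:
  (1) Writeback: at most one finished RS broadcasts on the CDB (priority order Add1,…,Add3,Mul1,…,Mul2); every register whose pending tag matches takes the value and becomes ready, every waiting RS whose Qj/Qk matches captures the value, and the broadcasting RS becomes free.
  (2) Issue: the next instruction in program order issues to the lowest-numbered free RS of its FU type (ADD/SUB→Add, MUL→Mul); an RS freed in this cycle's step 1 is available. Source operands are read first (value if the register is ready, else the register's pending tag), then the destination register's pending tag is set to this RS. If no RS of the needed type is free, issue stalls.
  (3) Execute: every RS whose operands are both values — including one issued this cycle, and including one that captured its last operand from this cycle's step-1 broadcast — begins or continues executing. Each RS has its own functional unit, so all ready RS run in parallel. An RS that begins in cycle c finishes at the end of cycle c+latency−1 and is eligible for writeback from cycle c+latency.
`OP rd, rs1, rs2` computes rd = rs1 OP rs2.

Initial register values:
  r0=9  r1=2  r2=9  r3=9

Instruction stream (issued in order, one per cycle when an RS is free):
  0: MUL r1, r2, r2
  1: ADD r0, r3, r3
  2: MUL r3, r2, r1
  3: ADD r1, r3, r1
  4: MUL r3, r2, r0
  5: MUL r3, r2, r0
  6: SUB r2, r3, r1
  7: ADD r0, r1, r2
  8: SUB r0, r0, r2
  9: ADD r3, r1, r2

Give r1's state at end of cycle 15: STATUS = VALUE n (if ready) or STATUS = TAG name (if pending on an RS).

STATUS = VALUE 810

  c1: issue MUL r1<-Mul1  regs: r0:9,r1:Mul1,r2:9,r3:9
  c2: issue ADD r0<-Add1  regs: r0:Add1,r1:Mul1,r2:9,r3:9
  c3: issue MUL r3<-Mul2  regs: r0:Add1,r1:Mul1,r2:9,r3:Mul2
  c4: CDB Add1=18; issue ADD r1<-Add1  regs: r0:18,r1:Add1,r2:9,r3:Mul2
  c5: CDB Mul1=81; issue MUL r3<-Mul1  regs: r0:18,r1:Add1,r2:9,r3:Mul1
  c6: stall  regs: r0:18,r1:Add1,r2:9,r3:Mul1
  c7: stall  regs: r0:18,r1:Add1,r2:9,r3:Mul1
  c8: stall  regs: r0:18,r1:Add1,r2:9,r3:Mul1
  c9: CDB Mul1=162; issue MUL r3<-Mul1  regs: r0:18,r1:Add1,r2:9,r3:Mul1
  c10: CDB Mul2=729; issue SUB r2<-Add2  regs: r0:18,r1:Add1,r2:Add2,r3:Mul1
  c11: issue ADD r0<-Add3  regs: r0:Add3,r1:Add1,r2:Add2,r3:Mul1
  c12: CDB Add1=810; issue SUB r0<-Add1  regs: r0:Add1,r1:810,r2:Add2,r3:Mul1
  c13: CDB Mul1=162; stall  regs: r0:Add1,r1:810,r2:Add2,r3:162
  c14: stall  regs: r0:Add1,r1:810,r2:Add2,r3:162
  c15: CDB Add2=-648; issue ADD r3<-Add2  regs: r0:Add1,r1:810,r2:-648,r3:Add2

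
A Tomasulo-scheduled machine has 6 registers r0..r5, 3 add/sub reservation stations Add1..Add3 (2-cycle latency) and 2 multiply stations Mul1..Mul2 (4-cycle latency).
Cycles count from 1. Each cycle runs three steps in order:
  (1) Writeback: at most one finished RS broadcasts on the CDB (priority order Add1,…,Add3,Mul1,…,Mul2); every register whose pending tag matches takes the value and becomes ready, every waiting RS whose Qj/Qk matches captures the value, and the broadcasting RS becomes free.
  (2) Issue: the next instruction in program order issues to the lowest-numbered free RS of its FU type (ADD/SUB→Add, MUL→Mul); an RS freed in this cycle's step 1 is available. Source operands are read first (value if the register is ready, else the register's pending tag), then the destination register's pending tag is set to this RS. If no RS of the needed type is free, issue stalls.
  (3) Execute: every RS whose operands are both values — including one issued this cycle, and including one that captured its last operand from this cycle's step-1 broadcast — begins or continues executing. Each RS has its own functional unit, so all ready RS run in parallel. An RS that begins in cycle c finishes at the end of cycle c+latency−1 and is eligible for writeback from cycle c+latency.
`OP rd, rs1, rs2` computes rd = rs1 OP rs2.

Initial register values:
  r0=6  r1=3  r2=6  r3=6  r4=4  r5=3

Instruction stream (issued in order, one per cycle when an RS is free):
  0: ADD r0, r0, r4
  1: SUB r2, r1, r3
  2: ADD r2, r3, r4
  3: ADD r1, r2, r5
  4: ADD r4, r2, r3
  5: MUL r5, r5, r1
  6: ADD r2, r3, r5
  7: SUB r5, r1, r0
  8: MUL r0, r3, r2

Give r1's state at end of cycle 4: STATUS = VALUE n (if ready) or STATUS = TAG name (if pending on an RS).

STATUS = TAG Add2

c1: issue ADD r0<-Add1 | r0:Add1,r1:3,r2:6,r3:6,r4:4,r5:3
c2: issue SUB r2<-Add2 | r0:Add1,r1:3,r2:Add2,r3:6,r4:4,r5:3
c3: CDB Add1=10; issue ADD r2<-Add1 | r0:10,r1:3,r2:Add1,r3:6,r4:4,r5:3
c4: CDB Add2=-3; issue ADD r1<-Add2 | r0:10,r1:Add2,r2:Add1,r3:6,r4:4,r5:3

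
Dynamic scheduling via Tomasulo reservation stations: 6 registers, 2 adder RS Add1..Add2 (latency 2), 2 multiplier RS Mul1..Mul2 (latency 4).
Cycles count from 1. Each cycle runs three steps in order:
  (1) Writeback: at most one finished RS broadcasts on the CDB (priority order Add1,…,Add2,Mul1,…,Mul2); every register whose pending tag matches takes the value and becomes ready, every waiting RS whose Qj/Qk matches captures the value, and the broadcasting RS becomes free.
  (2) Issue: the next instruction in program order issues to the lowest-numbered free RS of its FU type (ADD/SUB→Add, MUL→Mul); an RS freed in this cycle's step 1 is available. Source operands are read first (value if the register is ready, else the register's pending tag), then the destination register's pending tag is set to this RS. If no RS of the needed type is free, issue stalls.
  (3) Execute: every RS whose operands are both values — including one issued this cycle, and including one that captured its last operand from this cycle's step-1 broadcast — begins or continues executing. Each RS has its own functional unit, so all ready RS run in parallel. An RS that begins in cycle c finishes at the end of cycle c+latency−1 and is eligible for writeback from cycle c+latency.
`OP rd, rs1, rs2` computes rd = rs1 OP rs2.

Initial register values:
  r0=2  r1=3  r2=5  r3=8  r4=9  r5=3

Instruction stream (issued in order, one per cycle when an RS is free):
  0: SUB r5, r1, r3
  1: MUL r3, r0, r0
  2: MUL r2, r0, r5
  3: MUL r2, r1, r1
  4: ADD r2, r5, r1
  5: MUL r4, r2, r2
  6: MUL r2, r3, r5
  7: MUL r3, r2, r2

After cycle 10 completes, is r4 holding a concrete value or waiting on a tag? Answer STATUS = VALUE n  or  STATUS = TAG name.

cycle 1: issue SUB r5<-Add1 // r0:2,r1:3,r2:5,r3:8,r4:9,r5:Add1
cycle 2: issue MUL r3<-Mul1 // r0:2,r1:3,r2:5,r3:Mul1,r4:9,r5:Add1
cycle 3: CDB Add1=-5; issue MUL r2<-Mul2 // r0:2,r1:3,r2:Mul2,r3:Mul1,r4:9,r5:-5
cycle 4: stall // r0:2,r1:3,r2:Mul2,r3:Mul1,r4:9,r5:-5
cycle 5: stall // r0:2,r1:3,r2:Mul2,r3:Mul1,r4:9,r5:-5
cycle 6: CDB Mul1=4; issue MUL r2<-Mul1 // r0:2,r1:3,r2:Mul1,r3:4,r4:9,r5:-5
cycle 7: CDB Mul2=-10; issue ADD r2<-Add1 // r0:2,r1:3,r2:Add1,r3:4,r4:9,r5:-5
cycle 8: issue MUL r4<-Mul2 // r0:2,r1:3,r2:Add1,r3:4,r4:Mul2,r5:-5
cycle 9: CDB Add1=-2; stall // r0:2,r1:3,r2:-2,r3:4,r4:Mul2,r5:-5
cycle 10: CDB Mul1=9; issue MUL r2<-Mul1 // r0:2,r1:3,r2:Mul1,r3:4,r4:Mul2,r5:-5

STATUS = TAG Mul2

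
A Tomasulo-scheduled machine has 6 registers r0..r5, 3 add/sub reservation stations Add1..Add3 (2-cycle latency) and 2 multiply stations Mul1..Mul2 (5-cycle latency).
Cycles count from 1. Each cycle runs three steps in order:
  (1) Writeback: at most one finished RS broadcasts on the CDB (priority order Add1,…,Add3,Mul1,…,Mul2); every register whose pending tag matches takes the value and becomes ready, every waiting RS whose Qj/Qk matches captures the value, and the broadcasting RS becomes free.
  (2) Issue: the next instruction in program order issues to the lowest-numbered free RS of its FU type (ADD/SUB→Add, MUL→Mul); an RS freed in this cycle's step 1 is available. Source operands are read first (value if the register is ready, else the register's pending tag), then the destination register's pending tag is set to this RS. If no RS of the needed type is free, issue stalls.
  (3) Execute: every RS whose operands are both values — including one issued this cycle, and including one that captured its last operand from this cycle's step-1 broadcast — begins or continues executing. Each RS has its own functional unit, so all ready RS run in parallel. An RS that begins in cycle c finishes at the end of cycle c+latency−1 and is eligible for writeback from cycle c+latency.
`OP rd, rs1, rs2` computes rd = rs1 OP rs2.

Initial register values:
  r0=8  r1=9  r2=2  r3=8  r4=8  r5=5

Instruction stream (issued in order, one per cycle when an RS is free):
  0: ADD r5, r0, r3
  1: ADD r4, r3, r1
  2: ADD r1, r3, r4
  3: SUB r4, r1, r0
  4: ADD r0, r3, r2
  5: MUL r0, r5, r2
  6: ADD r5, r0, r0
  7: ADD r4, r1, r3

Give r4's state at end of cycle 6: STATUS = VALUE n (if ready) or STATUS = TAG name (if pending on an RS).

cycle 1: issue ADD r5<-Add1 // r0:8,r1:9,r2:2,r3:8,r4:8,r5:Add1
cycle 2: issue ADD r4<-Add2 // r0:8,r1:9,r2:2,r3:8,r4:Add2,r5:Add1
cycle 3: CDB Add1=16; issue ADD r1<-Add1 // r0:8,r1:Add1,r2:2,r3:8,r4:Add2,r5:16
cycle 4: CDB Add2=17; issue SUB r4<-Add2 // r0:8,r1:Add1,r2:2,r3:8,r4:Add2,r5:16
cycle 5: issue ADD r0<-Add3 // r0:Add3,r1:Add1,r2:2,r3:8,r4:Add2,r5:16
cycle 6: CDB Add1=25; issue MUL r0<-Mul1 // r0:Mul1,r1:25,r2:2,r3:8,r4:Add2,r5:16

STATUS = TAG Add2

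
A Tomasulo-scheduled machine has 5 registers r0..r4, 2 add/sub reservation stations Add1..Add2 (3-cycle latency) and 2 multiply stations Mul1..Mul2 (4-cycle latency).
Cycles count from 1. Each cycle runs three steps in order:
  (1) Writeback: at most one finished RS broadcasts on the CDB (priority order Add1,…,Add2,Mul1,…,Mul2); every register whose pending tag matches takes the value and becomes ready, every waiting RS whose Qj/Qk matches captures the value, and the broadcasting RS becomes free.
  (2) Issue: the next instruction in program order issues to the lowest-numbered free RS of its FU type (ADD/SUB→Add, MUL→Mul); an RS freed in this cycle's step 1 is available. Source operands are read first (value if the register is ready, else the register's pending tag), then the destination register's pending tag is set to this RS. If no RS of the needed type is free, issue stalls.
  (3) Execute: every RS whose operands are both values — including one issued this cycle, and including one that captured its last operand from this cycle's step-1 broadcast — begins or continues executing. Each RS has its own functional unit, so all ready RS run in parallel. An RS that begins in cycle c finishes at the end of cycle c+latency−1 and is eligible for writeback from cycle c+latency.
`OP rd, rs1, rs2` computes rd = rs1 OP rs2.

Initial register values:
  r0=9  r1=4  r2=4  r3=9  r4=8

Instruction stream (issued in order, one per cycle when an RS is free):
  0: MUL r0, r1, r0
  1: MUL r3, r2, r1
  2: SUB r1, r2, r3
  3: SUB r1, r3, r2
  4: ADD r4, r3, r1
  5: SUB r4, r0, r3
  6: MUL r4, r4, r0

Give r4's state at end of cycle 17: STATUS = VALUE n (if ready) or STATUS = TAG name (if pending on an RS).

cycle 1: issue MUL r0<-Mul1 // r0:Mul1,r1:4,r2:4,r3:9,r4:8
cycle 2: issue MUL r3<-Mul2 // r0:Mul1,r1:4,r2:4,r3:Mul2,r4:8
cycle 3: issue SUB r1<-Add1 // r0:Mul1,r1:Add1,r2:4,r3:Mul2,r4:8
cycle 4: issue SUB r1<-Add2 // r0:Mul1,r1:Add2,r2:4,r3:Mul2,r4:8
cycle 5: CDB Mul1=36; stall // r0:36,r1:Add2,r2:4,r3:Mul2,r4:8
cycle 6: CDB Mul2=16; stall // r0:36,r1:Add2,r2:4,r3:16,r4:8
cycle 7: stall // r0:36,r1:Add2,r2:4,r3:16,r4:8
cycle 8: stall // r0:36,r1:Add2,r2:4,r3:16,r4:8
cycle 9: CDB Add1=-12; issue ADD r4<-Add1 // r0:36,r1:Add2,r2:4,r3:16,r4:Add1
cycle 10: CDB Add2=12; issue SUB r4<-Add2 // r0:36,r1:12,r2:4,r3:16,r4:Add2
cycle 11: issue MUL r4<-Mul1 // r0:36,r1:12,r2:4,r3:16,r4:Mul1
cycle 12: - // r0:36,r1:12,r2:4,r3:16,r4:Mul1
cycle 13: CDB Add1=28 // r0:36,r1:12,r2:4,r3:16,r4:Mul1
cycle 14: CDB Add2=20 // r0:36,r1:12,r2:4,r3:16,r4:Mul1
cycle 15: - // r0:36,r1:12,r2:4,r3:16,r4:Mul1
cycle 16: - // r0:36,r1:12,r2:4,r3:16,r4:Mul1
cycle 17: - // r0:36,r1:12,r2:4,r3:16,r4:Mul1

STATUS = TAG Mul1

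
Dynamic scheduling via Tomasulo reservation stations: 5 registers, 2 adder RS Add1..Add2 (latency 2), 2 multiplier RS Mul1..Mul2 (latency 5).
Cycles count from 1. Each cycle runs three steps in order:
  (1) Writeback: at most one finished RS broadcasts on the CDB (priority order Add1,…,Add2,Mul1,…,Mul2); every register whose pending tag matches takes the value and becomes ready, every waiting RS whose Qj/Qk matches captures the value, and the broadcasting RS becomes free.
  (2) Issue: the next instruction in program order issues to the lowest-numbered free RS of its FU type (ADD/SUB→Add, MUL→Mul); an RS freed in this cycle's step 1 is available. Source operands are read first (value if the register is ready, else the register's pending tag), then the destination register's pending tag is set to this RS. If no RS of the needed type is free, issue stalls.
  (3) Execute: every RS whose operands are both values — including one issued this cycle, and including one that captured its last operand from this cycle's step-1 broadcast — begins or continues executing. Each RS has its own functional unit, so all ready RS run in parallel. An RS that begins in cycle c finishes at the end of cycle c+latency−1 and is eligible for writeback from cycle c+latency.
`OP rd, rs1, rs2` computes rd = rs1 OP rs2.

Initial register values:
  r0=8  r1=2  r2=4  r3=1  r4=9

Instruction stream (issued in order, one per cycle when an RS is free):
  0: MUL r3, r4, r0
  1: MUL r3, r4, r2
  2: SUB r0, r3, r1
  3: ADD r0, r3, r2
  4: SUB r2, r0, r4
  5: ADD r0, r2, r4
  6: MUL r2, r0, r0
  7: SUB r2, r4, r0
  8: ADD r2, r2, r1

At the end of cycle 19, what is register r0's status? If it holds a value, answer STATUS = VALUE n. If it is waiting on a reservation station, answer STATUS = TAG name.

cycle 1: issue MUL r3<-Mul1 // r0:8,r1:2,r2:4,r3:Mul1,r4:9
cycle 2: issue MUL r3<-Mul2 // r0:8,r1:2,r2:4,r3:Mul2,r4:9
cycle 3: issue SUB r0<-Add1 // r0:Add1,r1:2,r2:4,r3:Mul2,r4:9
cycle 4: issue ADD r0<-Add2 // r0:Add2,r1:2,r2:4,r3:Mul2,r4:9
cycle 5: stall // r0:Add2,r1:2,r2:4,r3:Mul2,r4:9
cycle 6: CDB Mul1=72; stall // r0:Add2,r1:2,r2:4,r3:Mul2,r4:9
cycle 7: CDB Mul2=36; stall // r0:Add2,r1:2,r2:4,r3:36,r4:9
cycle 8: stall // r0:Add2,r1:2,r2:4,r3:36,r4:9
cycle 9: CDB Add1=34; issue SUB r2<-Add1 // r0:Add2,r1:2,r2:Add1,r3:36,r4:9
cycle 10: CDB Add2=40; issue ADD r0<-Add2 // r0:Add2,r1:2,r2:Add1,r3:36,r4:9
cycle 11: issue MUL r2<-Mul1 // r0:Add2,r1:2,r2:Mul1,r3:36,r4:9
cycle 12: CDB Add1=31; issue SUB r2<-Add1 // r0:Add2,r1:2,r2:Add1,r3:36,r4:9
cycle 13: stall // r0:Add2,r1:2,r2:Add1,r3:36,r4:9
cycle 14: CDB Add2=40; issue ADD r2<-Add2 // r0:40,r1:2,r2:Add2,r3:36,r4:9
cycle 15: - // r0:40,r1:2,r2:Add2,r3:36,r4:9
cycle 16: CDB Add1=-31 // r0:40,r1:2,r2:Add2,r3:36,r4:9
cycle 17: - // r0:40,r1:2,r2:Add2,r3:36,r4:9
cycle 18: CDB Add2=-29 // r0:40,r1:2,r2:-29,r3:36,r4:9
cycle 19: CDB Mul1=1600 // r0:40,r1:2,r2:-29,r3:36,r4:9

STATUS = VALUE 40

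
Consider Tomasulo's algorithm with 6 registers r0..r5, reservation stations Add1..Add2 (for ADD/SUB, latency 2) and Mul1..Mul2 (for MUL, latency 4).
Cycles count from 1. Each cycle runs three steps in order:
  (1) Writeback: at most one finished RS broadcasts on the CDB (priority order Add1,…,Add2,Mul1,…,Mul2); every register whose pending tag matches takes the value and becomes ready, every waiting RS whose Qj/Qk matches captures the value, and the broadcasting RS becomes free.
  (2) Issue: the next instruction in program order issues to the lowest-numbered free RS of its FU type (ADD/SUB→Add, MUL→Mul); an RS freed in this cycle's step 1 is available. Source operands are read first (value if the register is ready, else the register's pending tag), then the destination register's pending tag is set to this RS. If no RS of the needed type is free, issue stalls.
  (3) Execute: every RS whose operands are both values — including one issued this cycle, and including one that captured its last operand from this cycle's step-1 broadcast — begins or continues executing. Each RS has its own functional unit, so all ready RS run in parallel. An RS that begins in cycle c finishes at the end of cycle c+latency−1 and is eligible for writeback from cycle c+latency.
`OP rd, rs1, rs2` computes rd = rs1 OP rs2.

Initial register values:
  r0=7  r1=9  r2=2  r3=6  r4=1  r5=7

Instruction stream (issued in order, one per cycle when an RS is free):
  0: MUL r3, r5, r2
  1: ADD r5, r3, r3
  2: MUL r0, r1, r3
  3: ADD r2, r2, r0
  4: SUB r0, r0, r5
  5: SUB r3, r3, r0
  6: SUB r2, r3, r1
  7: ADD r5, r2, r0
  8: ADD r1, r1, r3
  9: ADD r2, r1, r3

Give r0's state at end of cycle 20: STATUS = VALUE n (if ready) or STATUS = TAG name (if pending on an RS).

cycle 1: issue MUL r3<-Mul1 // r0:7,r1:9,r2:2,r3:Mul1,r4:1,r5:7
cycle 2: issue ADD r5<-Add1 // r0:7,r1:9,r2:2,r3:Mul1,r4:1,r5:Add1
cycle 3: issue MUL r0<-Mul2 // r0:Mul2,r1:9,r2:2,r3:Mul1,r4:1,r5:Add1
cycle 4: issue ADD r2<-Add2 // r0:Mul2,r1:9,r2:Add2,r3:Mul1,r4:1,r5:Add1
cycle 5: CDB Mul1=14; stall // r0:Mul2,r1:9,r2:Add2,r3:14,r4:1,r5:Add1
cycle 6: stall // r0:Mul2,r1:9,r2:Add2,r3:14,r4:1,r5:Add1
cycle 7: CDB Add1=28; issue SUB r0<-Add1 // r0:Add1,r1:9,r2:Add2,r3:14,r4:1,r5:28
cycle 8: stall // r0:Add1,r1:9,r2:Add2,r3:14,r4:1,r5:28
cycle 9: CDB Mul2=126; stall // r0:Add1,r1:9,r2:Add2,r3:14,r4:1,r5:28
cycle 10: stall // r0:Add1,r1:9,r2:Add2,r3:14,r4:1,r5:28
cycle 11: CDB Add1=98; issue SUB r3<-Add1 // r0:98,r1:9,r2:Add2,r3:Add1,r4:1,r5:28
cycle 12: CDB Add2=128; issue SUB r2<-Add2 // r0:98,r1:9,r2:Add2,r3:Add1,r4:1,r5:28
cycle 13: CDB Add1=-84; issue ADD r5<-Add1 // r0:98,r1:9,r2:Add2,r3:-84,r4:1,r5:Add1
cycle 14: stall // r0:98,r1:9,r2:Add2,r3:-84,r4:1,r5:Add1
cycle 15: CDB Add2=-93; issue ADD r1<-Add2 // r0:98,r1:Add2,r2:-93,r3:-84,r4:1,r5:Add1
cycle 16: stall // r0:98,r1:Add2,r2:-93,r3:-84,r4:1,r5:Add1
cycle 17: CDB Add1=5; issue ADD r2<-Add1 // r0:98,r1:Add2,r2:Add1,r3:-84,r4:1,r5:5
cycle 18: CDB Add2=-75 // r0:98,r1:-75,r2:Add1,r3:-84,r4:1,r5:5
cycle 19: - // r0:98,r1:-75,r2:Add1,r3:-84,r4:1,r5:5
cycle 20: CDB Add1=-159 // r0:98,r1:-75,r2:-159,r3:-84,r4:1,r5:5

STATUS = VALUE 98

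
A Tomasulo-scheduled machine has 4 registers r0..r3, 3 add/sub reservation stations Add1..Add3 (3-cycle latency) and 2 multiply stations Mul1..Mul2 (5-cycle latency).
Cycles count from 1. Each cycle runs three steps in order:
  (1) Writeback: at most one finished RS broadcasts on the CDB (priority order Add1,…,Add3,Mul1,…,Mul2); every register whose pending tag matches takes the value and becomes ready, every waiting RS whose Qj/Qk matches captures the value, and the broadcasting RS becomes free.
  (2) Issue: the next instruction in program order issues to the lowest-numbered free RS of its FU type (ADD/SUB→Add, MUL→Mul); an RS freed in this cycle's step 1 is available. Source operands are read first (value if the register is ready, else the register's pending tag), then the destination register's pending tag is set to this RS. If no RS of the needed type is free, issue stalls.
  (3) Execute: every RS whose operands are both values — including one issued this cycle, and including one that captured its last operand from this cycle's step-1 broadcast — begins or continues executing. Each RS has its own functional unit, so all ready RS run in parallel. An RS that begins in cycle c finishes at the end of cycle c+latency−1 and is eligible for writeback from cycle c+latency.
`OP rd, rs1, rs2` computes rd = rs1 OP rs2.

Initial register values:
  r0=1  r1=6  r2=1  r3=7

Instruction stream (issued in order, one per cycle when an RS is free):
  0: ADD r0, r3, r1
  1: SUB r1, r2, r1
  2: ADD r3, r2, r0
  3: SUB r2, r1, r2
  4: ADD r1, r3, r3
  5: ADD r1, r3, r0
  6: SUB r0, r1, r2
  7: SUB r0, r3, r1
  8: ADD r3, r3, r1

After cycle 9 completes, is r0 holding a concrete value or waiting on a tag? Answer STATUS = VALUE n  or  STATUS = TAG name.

STATUS = TAG Add1

  c1: issue ADD r0<-Add1  regs: r0:Add1,r1:6,r2:1,r3:7
  c2: issue SUB r1<-Add2  regs: r0:Add1,r1:Add2,r2:1,r3:7
  c3: issue ADD r3<-Add3  regs: r0:Add1,r1:Add2,r2:1,r3:Add3
  c4: CDB Add1=13; issue SUB r2<-Add1  regs: r0:13,r1:Add2,r2:Add1,r3:Add3
  c5: CDB Add2=-5; issue ADD r1<-Add2  regs: r0:13,r1:Add2,r2:Add1,r3:Add3
  c6: stall  regs: r0:13,r1:Add2,r2:Add1,r3:Add3
  c7: CDB Add3=14; issue ADD r1<-Add3  regs: r0:13,r1:Add3,r2:Add1,r3:14
  c8: CDB Add1=-6; issue SUB r0<-Add1  regs: r0:Add1,r1:Add3,r2:-6,r3:14
  c9: stall  regs: r0:Add1,r1:Add3,r2:-6,r3:14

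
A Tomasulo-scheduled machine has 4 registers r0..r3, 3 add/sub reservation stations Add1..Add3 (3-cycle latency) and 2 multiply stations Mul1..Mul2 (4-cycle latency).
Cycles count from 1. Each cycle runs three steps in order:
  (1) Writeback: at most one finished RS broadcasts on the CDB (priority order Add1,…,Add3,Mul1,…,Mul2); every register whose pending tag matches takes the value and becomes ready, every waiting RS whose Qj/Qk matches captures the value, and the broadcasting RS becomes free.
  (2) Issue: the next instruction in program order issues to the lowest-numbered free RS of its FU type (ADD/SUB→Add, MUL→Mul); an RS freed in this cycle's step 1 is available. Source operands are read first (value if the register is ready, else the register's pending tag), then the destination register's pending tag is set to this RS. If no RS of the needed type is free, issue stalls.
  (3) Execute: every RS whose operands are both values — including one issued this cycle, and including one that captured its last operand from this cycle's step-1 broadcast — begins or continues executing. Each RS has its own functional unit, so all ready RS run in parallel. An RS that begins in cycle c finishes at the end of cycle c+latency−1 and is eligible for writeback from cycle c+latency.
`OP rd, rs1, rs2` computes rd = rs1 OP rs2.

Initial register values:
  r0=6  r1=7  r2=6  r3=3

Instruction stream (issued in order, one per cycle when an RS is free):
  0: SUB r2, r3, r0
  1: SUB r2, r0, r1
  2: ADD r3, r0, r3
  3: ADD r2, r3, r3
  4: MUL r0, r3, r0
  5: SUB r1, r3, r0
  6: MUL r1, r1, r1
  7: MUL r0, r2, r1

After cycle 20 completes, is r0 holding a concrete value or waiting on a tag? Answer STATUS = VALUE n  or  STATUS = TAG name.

STATUS = TAG Mul1

cycle 1: issue SUB r2<-Add1 // r0:6,r1:7,r2:Add1,r3:3
cycle 2: issue SUB r2<-Add2 // r0:6,r1:7,r2:Add2,r3:3
cycle 3: issue ADD r3<-Add3 // r0:6,r1:7,r2:Add2,r3:Add3
cycle 4: CDB Add1=-3; issue ADD r2<-Add1 // r0:6,r1:7,r2:Add1,r3:Add3
cycle 5: CDB Add2=-1; issue MUL r0<-Mul1 // r0:Mul1,r1:7,r2:Add1,r3:Add3
cycle 6: CDB Add3=9; issue SUB r1<-Add2 // r0:Mul1,r1:Add2,r2:Add1,r3:9
cycle 7: issue MUL r1<-Mul2 // r0:Mul1,r1:Mul2,r2:Add1,r3:9
cycle 8: stall // r0:Mul1,r1:Mul2,r2:Add1,r3:9
cycle 9: CDB Add1=18; stall // r0:Mul1,r1:Mul2,r2:18,r3:9
cycle 10: CDB Mul1=54; issue MUL r0<-Mul1 // r0:Mul1,r1:Mul2,r2:18,r3:9
cycle 11: - // r0:Mul1,r1:Mul2,r2:18,r3:9
cycle 12: - // r0:Mul1,r1:Mul2,r2:18,r3:9
cycle 13: CDB Add2=-45 // r0:Mul1,r1:Mul2,r2:18,r3:9
cycle 14: - // r0:Mul1,r1:Mul2,r2:18,r3:9
cycle 15: - // r0:Mul1,r1:Mul2,r2:18,r3:9
cycle 16: - // r0:Mul1,r1:Mul2,r2:18,r3:9
cycle 17: CDB Mul2=2025 // r0:Mul1,r1:2025,r2:18,r3:9
cycle 18: - // r0:Mul1,r1:2025,r2:18,r3:9
cycle 19: - // r0:Mul1,r1:2025,r2:18,r3:9
cycle 20: - // r0:Mul1,r1:2025,r2:18,r3:9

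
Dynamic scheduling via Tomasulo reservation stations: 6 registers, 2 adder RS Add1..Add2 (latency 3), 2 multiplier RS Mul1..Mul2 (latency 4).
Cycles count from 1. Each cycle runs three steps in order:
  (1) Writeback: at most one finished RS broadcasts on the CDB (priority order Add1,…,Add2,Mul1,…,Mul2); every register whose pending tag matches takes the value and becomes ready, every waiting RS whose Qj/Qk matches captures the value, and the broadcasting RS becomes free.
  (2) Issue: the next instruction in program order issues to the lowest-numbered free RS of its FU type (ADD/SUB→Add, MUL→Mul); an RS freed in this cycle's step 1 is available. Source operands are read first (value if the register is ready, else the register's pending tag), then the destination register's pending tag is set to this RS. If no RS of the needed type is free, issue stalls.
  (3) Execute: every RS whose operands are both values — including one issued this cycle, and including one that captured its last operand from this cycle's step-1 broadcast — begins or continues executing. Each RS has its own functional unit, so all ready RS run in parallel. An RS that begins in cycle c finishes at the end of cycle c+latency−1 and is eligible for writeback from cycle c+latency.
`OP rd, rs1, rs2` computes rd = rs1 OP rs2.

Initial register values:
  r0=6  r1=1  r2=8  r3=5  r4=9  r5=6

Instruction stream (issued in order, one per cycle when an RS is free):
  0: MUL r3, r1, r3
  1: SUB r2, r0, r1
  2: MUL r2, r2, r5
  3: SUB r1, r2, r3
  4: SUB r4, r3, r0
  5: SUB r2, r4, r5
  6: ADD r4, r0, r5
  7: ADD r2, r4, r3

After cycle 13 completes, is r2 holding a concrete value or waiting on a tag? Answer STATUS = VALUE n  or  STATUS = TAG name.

cycle 1: issue MUL r3<-Mul1 // r0:6,r1:1,r2:8,r3:Mul1,r4:9,r5:6
cycle 2: issue SUB r2<-Add1 // r0:6,r1:1,r2:Add1,r3:Mul1,r4:9,r5:6
cycle 3: issue MUL r2<-Mul2 // r0:6,r1:1,r2:Mul2,r3:Mul1,r4:9,r5:6
cycle 4: issue SUB r1<-Add2 // r0:6,r1:Add2,r2:Mul2,r3:Mul1,r4:9,r5:6
cycle 5: CDB Add1=5; issue SUB r4<-Add1 // r0:6,r1:Add2,r2:Mul2,r3:Mul1,r4:Add1,r5:6
cycle 6: CDB Mul1=5; stall // r0:6,r1:Add2,r2:Mul2,r3:5,r4:Add1,r5:6
cycle 7: stall // r0:6,r1:Add2,r2:Mul2,r3:5,r4:Add1,r5:6
cycle 8: stall // r0:6,r1:Add2,r2:Mul2,r3:5,r4:Add1,r5:6
cycle 9: CDB Add1=-1; issue SUB r2<-Add1 // r0:6,r1:Add2,r2:Add1,r3:5,r4:-1,r5:6
cycle 10: CDB Mul2=30; stall // r0:6,r1:Add2,r2:Add1,r3:5,r4:-1,r5:6
cycle 11: stall // r0:6,r1:Add2,r2:Add1,r3:5,r4:-1,r5:6
cycle 12: CDB Add1=-7; issue ADD r4<-Add1 // r0:6,r1:Add2,r2:-7,r3:5,r4:Add1,r5:6
cycle 13: CDB Add2=25; issue ADD r2<-Add2 // r0:6,r1:25,r2:Add2,r3:5,r4:Add1,r5:6

STATUS = TAG Add2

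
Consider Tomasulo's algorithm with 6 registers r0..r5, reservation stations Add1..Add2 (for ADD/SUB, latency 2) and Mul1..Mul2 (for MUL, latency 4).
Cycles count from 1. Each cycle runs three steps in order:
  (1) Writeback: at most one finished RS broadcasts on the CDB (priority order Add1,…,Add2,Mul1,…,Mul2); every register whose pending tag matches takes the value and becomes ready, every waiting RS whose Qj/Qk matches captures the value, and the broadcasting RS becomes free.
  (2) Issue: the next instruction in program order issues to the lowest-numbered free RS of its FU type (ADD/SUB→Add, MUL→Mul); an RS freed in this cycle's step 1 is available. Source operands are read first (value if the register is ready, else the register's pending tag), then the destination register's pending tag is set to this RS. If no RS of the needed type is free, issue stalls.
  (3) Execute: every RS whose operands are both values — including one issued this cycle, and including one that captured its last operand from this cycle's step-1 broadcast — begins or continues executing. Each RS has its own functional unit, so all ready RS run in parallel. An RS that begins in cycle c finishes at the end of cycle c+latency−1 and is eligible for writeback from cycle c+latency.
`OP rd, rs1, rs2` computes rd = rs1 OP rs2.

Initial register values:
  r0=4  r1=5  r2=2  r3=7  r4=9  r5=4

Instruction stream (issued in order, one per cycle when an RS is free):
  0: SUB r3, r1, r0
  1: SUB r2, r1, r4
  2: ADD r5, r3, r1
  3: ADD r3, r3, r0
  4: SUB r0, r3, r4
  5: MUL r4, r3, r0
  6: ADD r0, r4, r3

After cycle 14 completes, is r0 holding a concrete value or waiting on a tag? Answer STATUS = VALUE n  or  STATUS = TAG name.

cycle 1: issue SUB r3<-Add1 // r0:4,r1:5,r2:2,r3:Add1,r4:9,r5:4
cycle 2: issue SUB r2<-Add2 // r0:4,r1:5,r2:Add2,r3:Add1,r4:9,r5:4
cycle 3: CDB Add1=1; issue ADD r5<-Add1 // r0:4,r1:5,r2:Add2,r3:1,r4:9,r5:Add1
cycle 4: CDB Add2=-4; issue ADD r3<-Add2 // r0:4,r1:5,r2:-4,r3:Add2,r4:9,r5:Add1
cycle 5: CDB Add1=6; issue SUB r0<-Add1 // r0:Add1,r1:5,r2:-4,r3:Add2,r4:9,r5:6
cycle 6: CDB Add2=5; issue MUL r4<-Mul1 // r0:Add1,r1:5,r2:-4,r3:5,r4:Mul1,r5:6
cycle 7: issue ADD r0<-Add2 // r0:Add2,r1:5,r2:-4,r3:5,r4:Mul1,r5:6
cycle 8: CDB Add1=-4 // r0:Add2,r1:5,r2:-4,r3:5,r4:Mul1,r5:6
cycle 9: - // r0:Add2,r1:5,r2:-4,r3:5,r4:Mul1,r5:6
cycle 10: - // r0:Add2,r1:5,r2:-4,r3:5,r4:Mul1,r5:6
cycle 11: - // r0:Add2,r1:5,r2:-4,r3:5,r4:Mul1,r5:6
cycle 12: CDB Mul1=-20 // r0:Add2,r1:5,r2:-4,r3:5,r4:-20,r5:6
cycle 13: - // r0:Add2,r1:5,r2:-4,r3:5,r4:-20,r5:6
cycle 14: CDB Add2=-15 // r0:-15,r1:5,r2:-4,r3:5,r4:-20,r5:6

STATUS = VALUE -15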